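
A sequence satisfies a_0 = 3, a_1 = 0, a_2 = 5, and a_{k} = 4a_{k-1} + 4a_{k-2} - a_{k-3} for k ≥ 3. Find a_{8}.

The ordinary generating function has denominator 1 - 4z - 4z^2 + z^3.
Iterating the recurrence: a_0,…,a_{8} = 3, 0, 5, 17, 88, 415, 1995, 9552, 45773.

45773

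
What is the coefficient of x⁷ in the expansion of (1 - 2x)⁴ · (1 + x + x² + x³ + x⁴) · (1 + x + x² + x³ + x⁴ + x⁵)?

-5

(1 - 2x)⁴ has coefficients 1,-8,24,-32,16 for degrees 0…4.
(1 + x + x² + x³ + x⁴) has coefficients 1,1,1,1,1,0,0,0 for degrees 0…7.
Finally multiplying by (1 + x + x² + x³ + x⁴ + x⁵), the product of all factors after the first has coefficients 1,2,3,4,5,5,4,3 for degrees 0…7.
[x⁷] = 1·3 − 8·4 + 24·5 − 32·5 + 16·4 = -5.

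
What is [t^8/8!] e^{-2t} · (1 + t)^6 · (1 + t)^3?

The EGF product rule gives c_8 = Σ_{k_1+k_2+k_3=8} C(8; k_1,k_2,k_3) · ∏ g_i(k_i), where e^{-2t} gives (-2)^k; (1+t)^6 gives the falling factorial (6)_k; (1+t)^3 gives the falling factorial (3)_k.
g_1(k) for k = 0…8: 1, -2, 4, -8, 16, -32, 64, -128, 256.
g_2(k) for k = 0…8: 1, 6, 30, 120, 360, 720, 720, 0, 0.
g_3(k) for k = 0…8: 1, 3, 6, 6, 0, 0, 0, 0, 0.
First combine the last two factors: h(k) = Σ_j C(k,j)·g_2(j)·g_3(k−j) for k = 0…8: 1, 9, 72, 504, 3024, 15120, 60480, 181440, 362880.
c_8 = Σ_k C(8,k)·g_1(k)·h(8−k) = 1·1·362880 + 8·(-2)·181440 + 28·4·60480 + 56·(-8)·15120 + 70·16·3024 + 56·(-32)·504 + 28·64·72 + 8·(-128)·9 + 1·256·1 = 362880 − 2903040 + 6773760 − 6773760 + 3386880 − 903168 + 129024 − 9216 + 256 = 63616.

63616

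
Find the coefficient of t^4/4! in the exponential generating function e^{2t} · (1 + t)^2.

128

The EGF product rule gives c_4 = Σ_{k_1+k_2=4} C(4; k_1,k_2) · ∏ g_i(k_i), where e^{2t} gives (2)^k; (1+t)^2 gives the falling factorial (2)_k.
g_1(k) for k = 0…4: 1, 2, 4, 8, 16.
g_2(k) for k = 0…4: 1, 2, 2, 0, 0.
c_4 = Σ_k C(4,k)·g_1(k)·g_2(4−k) = 6·4·2 + 4·8·2 + 1·16·1 = 48 + 64 + 16 = 128.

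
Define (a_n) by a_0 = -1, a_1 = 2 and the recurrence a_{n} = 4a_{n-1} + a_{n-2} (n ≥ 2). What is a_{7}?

The ordinary generating function has denominator 1 - 4z - z^2.
Iterating the recurrence: a_0,…,a_{7} = -1, 2, 7, 30, 127, 538, 2279, 9654.

9654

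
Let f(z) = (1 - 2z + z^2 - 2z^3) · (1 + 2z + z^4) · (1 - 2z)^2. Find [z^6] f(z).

(1 - 2z + z^2 - 2z^3) has coefficients 1,-2,1,-2 for degrees 0…3.
(1 + 2z + z^4) has coefficients 1,2,0,0,1,0,0 for degrees 0…6.
Finally multiplying by (1 - 2z)^2, the product of all factors after the first has coefficients 1,-2,-4,8,1,-4,4 for degrees 0…6.
[z^6] = 1·4 − 2·(-4) + 1·1 − 2·8 = -3.

-3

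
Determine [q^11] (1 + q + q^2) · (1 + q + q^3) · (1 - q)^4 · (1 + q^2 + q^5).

-3

(1 + q + q^2) has coefficients 1,1,1 for degrees 0…2.
(1 + q + q^3) has coefficients 1,1,0,1,0,0,0,0,0,0,0,0 for degrees 0…11.
Multiplying by (1 - q)^4 gives running coefficients 1,-3,2,3,-7,7,-4,1,0,0,0,0 for degrees 0…11.
Finally multiplying by (1 + q^2 + q^5), the product of all factors after the first has coefficients 1,-3,3,0,-5,11,-14,10,-1,-6,7,-4 for degrees 0…11.
[q^11] = 1·(-4) + 1·7 + 1·(-6) = -3.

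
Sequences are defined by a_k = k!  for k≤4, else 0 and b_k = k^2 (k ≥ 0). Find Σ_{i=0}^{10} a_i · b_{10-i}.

This is [x^10] in the product of the two ordinary generating functions.
Σ = 1·100 + 1·81 + 2·64 + 6·49 + 24·36 + 0·25 + 0·16 + 0·9 + 0·4 + 0·1 + 0·0 = 1467.

1467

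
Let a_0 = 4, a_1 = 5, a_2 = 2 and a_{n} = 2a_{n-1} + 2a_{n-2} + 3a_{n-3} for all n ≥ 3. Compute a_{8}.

5546

The ordinary generating function has denominator 1 - 2t - 2t^2 - 3t^3.
Iterating the recurrence: a_0,…,a_{8} = 4, 5, 2, 26, 71, 200, 620, 1853, 5546.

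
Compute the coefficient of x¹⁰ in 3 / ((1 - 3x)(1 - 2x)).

525297

Partial fractions give a closed form: a_n = (9)·3^n + (-6)·2^n.
At n = 10: a_10 = 525297.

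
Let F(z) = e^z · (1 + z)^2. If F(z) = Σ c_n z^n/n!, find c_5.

31

The EGF product rule gives c_5 = Σ_{k_1+k_2=5} C(5; k_1,k_2) · ∏ g_i(k_i), where e^z gives (1)^k; (1+z)^2 gives the falling factorial (2)_k.
g_1(k) for k = 0…5: 1, 1, 1, 1, 1, 1.
g_2(k) for k = 0…5: 1, 2, 2, 0, 0, 0.
c_5 = Σ_k C(5,k)·g_1(k)·g_2(5−k) = 10·1·2 + 5·1·2 + 1·1·1 = 20 + 10 + 1 = 31.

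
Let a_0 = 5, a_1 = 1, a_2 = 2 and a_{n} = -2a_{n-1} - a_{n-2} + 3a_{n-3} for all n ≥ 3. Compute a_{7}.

The ordinary generating function has denominator 1 + 2z + z^2 - 3z^3.
Iterating the recurrence: a_0,…,a_{7} = 5, 1, 2, 10, -19, 34, -19, -53.

-53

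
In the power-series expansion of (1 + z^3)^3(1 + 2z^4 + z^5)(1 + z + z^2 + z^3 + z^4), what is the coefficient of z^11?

(1 + z^3)^3 has coefficients 1,0,0,3,0,0,3,0,0,1 for degrees 0…9.
(1 + 2z^4 + z^5) has coefficients 1,0,0,0,2,1,0,0,0,0,0,0 for degrees 0…11.
Finally multiplying by (1 + z + z^2 + z^3 + z^4), the product of all factors after the first has coefficients 1,1,1,1,3,3,3,3,3,1,0,0 for degrees 0…11.
[z^11] = 1·0 + 3·3 + 3·3 + 1·1 = 19.

19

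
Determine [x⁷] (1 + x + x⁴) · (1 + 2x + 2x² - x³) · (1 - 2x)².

-1

(1 + x + x⁴) has coefficients 1,1,0,0,1 for degrees 0…4.
(1 + 2x + 2x² - x³) has coefficients 1,2,2,-1,0,0,0,0 for degrees 0…7.
Finally multiplying by (1 - 2x)², the product of all factors after the first has coefficients 1,-2,-2,-1,12,-4,0,0 for degrees 0…7.
[x⁷] = 1·0 + 1·0 + 1·(-1) = -1.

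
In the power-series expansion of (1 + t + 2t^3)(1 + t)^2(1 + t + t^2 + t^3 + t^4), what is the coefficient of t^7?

9

(1 + t + 2t^3) has coefficients 1,1,0,2 for degrees 0…3.
(1 + t)^2 has coefficients 1,2,1,0,0,0,0,0 for degrees 0…7.
Finally multiplying by (1 + t + t^2 + t^3 + t^4), the product of all factors after the first has coefficients 1,3,4,4,4,3,1,0 for degrees 0…7.
[t^7] = 1·0 + 1·1 + 2·4 = 9.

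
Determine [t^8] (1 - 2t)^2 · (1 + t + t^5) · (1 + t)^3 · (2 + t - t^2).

-6

(1 - 2t)^2 has coefficients 1,-4,4 for degrees 0…2.
(1 + t + t^5) has coefficients 1,1,0,0,0,1,0,0,0 for degrees 0…8.
Multiplying by (1 + t)^3 gives running coefficients 1,4,6,4,1,1,3,3,1 for degrees 0…8.
Finally multiplying by (2 + t - t^2), the product of all factors after the first has coefficients 2,9,15,10,0,-1,6,8,2 for degrees 0…8.
[t^8] = 1·2 − 4·8 + 4·6 = -6.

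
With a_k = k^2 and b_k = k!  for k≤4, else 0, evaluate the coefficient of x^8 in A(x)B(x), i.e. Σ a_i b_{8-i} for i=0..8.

The convolution is the x^8 coefficient of A(x)B(x).
Σ = 0·0 + 1·0 + 4·0 + 9·0 + 16·24 + 25·6 + 36·2 + 49·1 + 64·1 = 719.

719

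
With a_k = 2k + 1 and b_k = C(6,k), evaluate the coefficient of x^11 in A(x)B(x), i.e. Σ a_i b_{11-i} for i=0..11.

Write out a_i and b_{11-i} for i = 0,…,11 and sum the products.
Σ = 1·0 + 3·0 + 5·0 + 7·0 + 9·0 + 11·1 + 13·6 + 15·15 + 17·20 + 19·15 + 21·6 + 23·1 = 1088.

1088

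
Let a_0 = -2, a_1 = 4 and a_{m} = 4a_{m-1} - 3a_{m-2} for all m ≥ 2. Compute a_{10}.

The ordinary generating function has denominator 1 - 4x + 3x^2.
Iterating the recurrence: a_0,…,a_{10} = -2, 4, 22, 76, 238, 724, 2182, 6556, 19678, 59044, 177142.

177142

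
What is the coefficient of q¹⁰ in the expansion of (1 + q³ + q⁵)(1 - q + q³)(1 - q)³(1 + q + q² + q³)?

(1 + q³ + q⁵) has coefficients 1,0,0,1,0,1 for degrees 0…5.
(1 - q + q³) has coefficients 1,-1,0,1,0,0,0,0,0,0,0 for degrees 0…10.
Multiplying by (1 - q)³ gives running coefficients 1,-4,6,-3,-2,3,-1,0,0,0,0 for degrees 0…10.
Finally multiplying by (1 + q + q² + q³), the product of all factors after the first has coefficients 1,-3,3,0,-3,4,-3,0,2,-1,0 for degrees 0…10.
[q¹⁰] = 1·0 + 1·0 + 1·4 = 4.

4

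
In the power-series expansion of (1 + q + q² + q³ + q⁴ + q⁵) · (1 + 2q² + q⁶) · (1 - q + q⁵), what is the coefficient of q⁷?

3

(1 + q + q² + q³ + q⁴ + q⁵) has coefficients 1,1,1,1,1,1 for degrees 0…5.
(1 + 2q² + q⁶) has coefficients 1,0,2,0,0,0,1,0 for degrees 0…7.
Finally multiplying by (1 - q + q⁵), the product of all factors after the first has coefficients 1,-1,2,-2,0,1,1,1 for degrees 0…7.
[q⁷] = 1·1 + 1·1 + 1·1 + 1·0 + 1·(-2) + 1·2 = 3.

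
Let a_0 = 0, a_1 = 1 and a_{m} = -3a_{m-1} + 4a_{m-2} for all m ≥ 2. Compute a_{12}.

The ordinary generating function has denominator 1 + 3y - 4y^2.
Iterating the recurrence: a_0,…,a_{12} = 0, 1, -3, 13, -51, 205, -819, 3277, -13107, 52429, -209715, 838861, -3355443.

-3355443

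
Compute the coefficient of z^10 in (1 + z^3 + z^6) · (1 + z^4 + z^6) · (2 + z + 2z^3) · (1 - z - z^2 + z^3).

4

(1 + z^3 + z^6) has coefficients 1,0,0,1,0,0,1 for degrees 0…6.
(1 + z^4 + z^6) has coefficients 1,0,0,0,1,0,1,0,0,0,0 for degrees 0…10.
Multiplying by (2 + z + 2z^3) gives running coefficients 2,1,0,2,2,1,2,3,0,2,0 for degrees 0…10.
Finally multiplying by (1 - z - z^2 + z^3), the product of all factors after the first has coefficients 2,-1,-3,3,1,-3,1,2,-4,1,1 for degrees 0…10.
[z^10] = 1·1 + 1·2 + 1·1 = 4.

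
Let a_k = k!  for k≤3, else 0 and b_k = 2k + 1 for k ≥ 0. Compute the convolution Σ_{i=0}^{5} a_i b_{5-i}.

This is [x^5] in the product of the two ordinary generating functions.
Σ = 1·11 + 1·9 + 2·7 + 6·5 + 0·3 + 0·1 = 64.

64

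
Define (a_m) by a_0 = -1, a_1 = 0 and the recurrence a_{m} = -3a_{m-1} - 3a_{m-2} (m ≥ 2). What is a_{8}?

The ordinary generating function has denominator 1 + 3z + 3z^2.
Iterating the recurrence: a_0,…,a_{8} = -1, 0, 3, -9, 18, -27, 27, 0, -81.

-81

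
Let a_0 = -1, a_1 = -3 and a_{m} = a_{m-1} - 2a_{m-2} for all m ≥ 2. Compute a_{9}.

45

The ordinary generating function has denominator 1 - z + 2z^2.
Iterating the recurrence: a_0,…,a_{9} = -1, -3, -1, 5, 7, -3, -17, -11, 23, 45.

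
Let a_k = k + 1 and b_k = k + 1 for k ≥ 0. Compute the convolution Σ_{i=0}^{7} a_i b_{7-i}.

120

This is [x^7] in the product of the two ordinary generating functions.
Σ = 1·8 + 2·7 + 3·6 + 4·5 + 5·4 + 6·3 + 7·2 + 8·1 = 120.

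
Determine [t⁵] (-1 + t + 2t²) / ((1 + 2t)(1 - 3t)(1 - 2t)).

The denominator gives the recurrence a_n = 3a_(n−1) + 4a_(n−2) − 12a_(n−3) for n ≥ 3; the numerator fixes a_0 = -1, a_1 = -2, a_2 = -8.
Iterating: -1, -2, -8, -20, -68, -188, so a_5 = -188.

-188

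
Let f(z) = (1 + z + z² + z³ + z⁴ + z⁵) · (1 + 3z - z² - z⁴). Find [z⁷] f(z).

-2

(1 + z + z² + z³ + z⁴ + z⁵) has coefficients 1,1,1,1,1,1 for degrees 0…5.
(1 + 3z - z² - z⁴) has coefficients 1,3,-1,0,-1,0,0,0 for degrees 0…7.
[z⁷] = 1·0 + 1·0 + 1·0 + 1·(-1) + 1·0 + 1·(-1) = -2.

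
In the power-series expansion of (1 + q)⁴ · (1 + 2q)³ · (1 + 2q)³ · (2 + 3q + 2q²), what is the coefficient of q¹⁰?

4256

(1 + q)⁴ has coefficients 1,4,6,4,1 for degrees 0…4.
(1 + 2q)³ has coefficients 1,6,12,8,0,0,0,0,0,0,0 for degrees 0…10.
Multiplying by (1 + 2q)³ gives running coefficients 1,12,60,160,240,192,64,0,0,0,0 for degrees 0…10.
Finally multiplying by (2 + 3q + 2q²), the product of all factors after the first has coefficients 2,27,158,524,1080,1424,1184,576,128,0,0 for degrees 0…10.
[q¹⁰] = 1·0 + 4·0 + 6·128 + 4·576 + 1·1184 = 4256.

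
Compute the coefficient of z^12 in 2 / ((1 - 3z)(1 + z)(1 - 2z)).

2380562

Partial fractions give a closed form: a_n = (9/2)·3^n + (1/6)·(-1)^n + (-8/3)·2^n.
At n = 12: a_12 = 2380562.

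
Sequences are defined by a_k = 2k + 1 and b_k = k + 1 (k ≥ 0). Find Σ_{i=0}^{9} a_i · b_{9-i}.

385

The convolution is the x^9 coefficient of A(x)B(x).
Σ = 1·10 + 3·9 + 5·8 + 7·7 + 9·6 + 11·5 + 13·4 + 15·3 + 17·2 + 19·1 = 385.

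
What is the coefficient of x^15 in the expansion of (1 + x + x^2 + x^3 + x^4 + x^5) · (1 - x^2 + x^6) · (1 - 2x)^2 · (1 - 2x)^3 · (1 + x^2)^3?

-84

(1 + x + x^2 + x^3 + x^4 + x^5) has coefficients 1,1,1,1,1,1 for degrees 0…5.
(1 - x^2 + x^6) has coefficients 1,0,-1,0,0,0,1,0,0,0,0,0,0,0,0,0 for degrees 0…15.
Multiplying by (1 - 2x)^2 gives running coefficients 1,-4,3,4,-4,0,1,-4,4,0,0,0,0,0,0,0 for degrees 0…15.
Multiplying by (1 - 2x)^3 gives running coefficients 1,-10,39,-70,40,48,-79,22,40,-80,80,-32,0,0,0,0 for degrees 0…15.
Finally multiplying by (1 + x^2)^3, the product of all factors after the first has coefficients 1,-10,42,-100,160,-192,159,-54,-38,60,3,-158,281,-314,280,-176 for degrees 0…15.
[x^15] = 1·(-176) + 1·280 + 1·(-314) + 1·281 + 1·(-158) + 1·3 = -84.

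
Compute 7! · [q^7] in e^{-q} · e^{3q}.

128

The EGF product rule gives c_7 = Σ_{k_1+k_2=7} C(7; k_1,k_2) · ∏ g_i(k_i), where e^{-q} gives (-1)^k; e^{3q} gives (3)^k.
g_1(k) for k = 0…7: 1, -1, 1, -1, 1, -1, 1, -1.
g_2(k) for k = 0…7: 1, 3, 9, 27, 81, 243, 729, 2187.
c_7 = Σ_k C(7,k)·g_1(k)·g_2(7−k) = 1·1·2187 + 7·(-1)·729 + 21·1·243 + 35·(-1)·81 + 35·1·27 + 21·(-1)·9 + 7·1·3 + 1·(-1)·1 = 2187 − 5103 + 5103 − 2835 + 945 − 189 + 21 − 1 = 128.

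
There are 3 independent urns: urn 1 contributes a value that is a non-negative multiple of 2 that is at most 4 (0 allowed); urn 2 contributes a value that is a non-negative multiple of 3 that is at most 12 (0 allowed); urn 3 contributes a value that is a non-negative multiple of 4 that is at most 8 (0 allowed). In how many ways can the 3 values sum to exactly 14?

The generating function for the choices is (1 + x^2 + x^4)·(1 + x^3 + x^6 + x^9 + x^12)·(1 + x^4 + x^8); the count is [x^14].
(1 + x^2 + x^4) has coefficients 1,0,1,0,1 for degrees 0…4.
(1 + x^3 + x^6 + x^9 + x^12) has coefficients 1,0,0,1,0,0,1,0,0,1,0,0,1,0,0 for degrees 0…14.
Finally multiplying by (1 + x^4 + x^8), the product of all factors after the first has coefficients 1,0,0,1,1,0,1,1,1,1,1,1,1,1,1 for degrees 0…14.
[x^14] = 1·1 + 1·1 + 1·1 = 3.

3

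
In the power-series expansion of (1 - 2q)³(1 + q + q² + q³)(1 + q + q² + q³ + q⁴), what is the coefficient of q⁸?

(1 - 2q)³ has coefficients 1,-6,12,-8 for degrees 0…3.
(1 + q + q² + q³) has coefficients 1,1,1,1,0,0,0,0,0 for degrees 0…8.
Finally multiplying by (1 + q + q² + q³ + q⁴), the product of all factors after the first has coefficients 1,2,3,4,4,3,2,1,0 for degrees 0…8.
[q⁸] = 1·0 − 6·1 + 12·2 − 8·3 = -6.

-6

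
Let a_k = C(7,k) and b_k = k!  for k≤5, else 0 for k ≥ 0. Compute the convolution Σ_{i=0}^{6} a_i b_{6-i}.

This is [x^6] in the product of the two ordinary generating functions.
Σ = 1·0 + 7·120 + 21·24 + 35·6 + 35·2 + 21·1 + 7·1 = 1652.

1652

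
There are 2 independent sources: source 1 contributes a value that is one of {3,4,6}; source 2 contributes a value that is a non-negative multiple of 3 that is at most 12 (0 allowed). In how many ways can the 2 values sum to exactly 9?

The generating function for the choices is (q^3 + q^4 + q^6)·(1 + q^3 + q^6 + q^9 + q^12); the count is [q^9].
(q^3 + q^4 + q^6) has coefficients 0,0,0,1,1,0,1 for degrees 0…6.
(1 + q^3 + q^6 + q^9 + q^12) has coefficients 1,0,0,1,0,0,1,0,0,1 for degrees 0…9.
[q^9] = 1·1 + 1·0 + 1·1 = 2.

2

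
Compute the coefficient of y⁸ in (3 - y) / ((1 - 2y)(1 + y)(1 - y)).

The denominator gives the recurrence a_n = 2a_(n−1) + a_(n−2) − 2a_(n−3) for n ≥ 3; the numerator fixes a_0 = 3, a_1 = 5, a_2 = 13.
Iterating: 3, 5, 13, 25, 53, 105, 213, 425, 853, so a_8 = 853.

853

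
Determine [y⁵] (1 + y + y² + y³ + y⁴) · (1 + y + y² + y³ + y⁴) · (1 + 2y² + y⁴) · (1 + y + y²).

(1 + y + y² + y³ + y⁴) has coefficients 1,1,1,1,1 for degrees 0…4.
(1 + y + y² + y³ + y⁴) has coefficients 1,1,1,1,1,0 for degrees 0…5.
Multiplying by (1 + 2y² + y⁴) gives running coefficients 1,1,3,3,4,3 for degrees 0…5.
Finally multiplying by (1 + y + y²), the product of all factors after the first has coefficients 1,2,5,7,10,10 for degrees 0…5.
[y⁵] = 1·10 + 1·10 + 1·7 + 1·5 + 1·2 = 34.

34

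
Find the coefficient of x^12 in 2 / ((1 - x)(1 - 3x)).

Partial fractions give a closed form: a_n = (-1)·1^n + (3)·3^n.
At n = 12: a_12 = 1594322.

1594322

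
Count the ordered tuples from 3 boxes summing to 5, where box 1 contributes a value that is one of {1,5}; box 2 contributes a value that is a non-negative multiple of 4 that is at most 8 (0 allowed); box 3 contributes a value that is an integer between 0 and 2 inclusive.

2

The generating function for the choices is (t + t^5)·(1 + t^4 + t^8)·(1 + t + t^2); the count is [t^5].
(t + t^5) has coefficients 0,1,0,0,0,1 for degrees 0…5.
(1 + t^4 + t^8) has coefficients 1,0,0,0,1,0 for degrees 0…5.
Finally multiplying by (1 + t + t^2), the product of all factors after the first has coefficients 1,1,1,0,1,1 for degrees 0…5.
[t^5] = 1·1 + 1·1 = 2.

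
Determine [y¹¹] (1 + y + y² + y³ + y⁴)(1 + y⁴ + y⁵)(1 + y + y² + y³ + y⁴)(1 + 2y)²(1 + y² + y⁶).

201

(1 + y + y² + y³ + y⁴) has coefficients 1,1,1,1,1 for degrees 0…4.
(1 + y⁴ + y⁵) has coefficients 1,0,0,0,1,1,0,0,0,0,0,0 for degrees 0…11.
Multiplying by (1 + y + y² + y³ + y⁴) gives running coefficients 1,1,1,1,2,2,2,2,2,1,0,0 for degrees 0…11.
Multiplying by (1 + 2y)² gives running coefficients 1,5,9,9,10,14,18,18,18,17,12,4 for degrees 0…11.
Finally multiplying by (1 + y² + y⁶), the product of all factors after the first has coefficients 1,5,10,14,19,23,29,37,45,44,40,35 for degrees 0…11.
[y¹¹] = 1·35 + 1·40 + 1·44 + 1·45 + 1·37 = 201.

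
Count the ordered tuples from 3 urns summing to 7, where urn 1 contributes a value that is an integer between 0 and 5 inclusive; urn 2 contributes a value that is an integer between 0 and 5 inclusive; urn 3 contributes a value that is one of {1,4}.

9

The generating function for the choices is (1 + q + q² + q³ + q⁴ + q⁵)·(1 + q + q² + q³ + q⁴ + q⁵)·(q + q⁴); the count is [q⁷].
(1 + q + q² + q³ + q⁴ + q⁵) has coefficients 1,1,1,1,1,1 for degrees 0…5.
(1 + q + q² + q³ + q⁴ + q⁵) has coefficients 1,1,1,1,1,1,0,0 for degrees 0…7.
Finally multiplying by (q + q⁴), the product of all factors after the first has coefficients 0,1,1,1,2,2,2,1 for degrees 0…7.
[q⁷] = 1·1 + 1·2 + 1·2 + 1·2 + 1·1 + 1·1 = 9.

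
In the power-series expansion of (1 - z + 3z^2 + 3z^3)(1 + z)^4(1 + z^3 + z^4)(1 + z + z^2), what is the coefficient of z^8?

(1 - z + 3z^2 + 3z^3) has coefficients 1,-1,3,3 for degrees 0…3.
(1 + z)^4 has coefficients 1,4,6,4,1,0,0,0,0 for degrees 0…8.
Multiplying by (1 + z^3 + z^4) gives running coefficients 1,4,6,5,6,10,10,5,1 for degrees 0…8.
Finally multiplying by (1 + z + z^2), the product of all factors after the first has coefficients 1,5,11,15,17,21,26,25,16 for degrees 0…8.
[z^8] = 1·16 − 1·25 + 3·26 + 3·21 = 132.

132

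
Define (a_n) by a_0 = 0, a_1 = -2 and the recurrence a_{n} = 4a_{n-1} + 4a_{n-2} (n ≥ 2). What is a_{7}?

The ordinary generating function has denominator 1 - 4z - 4z^2.
Iterating the recurrence: a_0,…,a_{7} = 0, -2, -8, -40, -192, -928, -4480, -21632.

-21632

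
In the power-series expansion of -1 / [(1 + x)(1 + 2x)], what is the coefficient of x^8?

The denominator gives the recurrence a_n = −3a_(n−1) − 2a_(n−2) for n ≥ 2; the numerator fixes a_0 = -1, a_1 = 3.
Iterating: -1, 3, -7, 15, -31, 63, -127, 255, -511, so a_8 = -511.

-511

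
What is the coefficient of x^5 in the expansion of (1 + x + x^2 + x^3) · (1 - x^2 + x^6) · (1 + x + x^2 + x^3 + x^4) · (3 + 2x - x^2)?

(1 + x + x^2 + x^3) has coefficients 1,1,1,1 for degrees 0…3.
(1 - x^2 + x^6) has coefficients 1,0,-1,0,0,0 for degrees 0…5.
Multiplying by (1 + x + x^2 + x^3 + x^4) gives running coefficients 1,1,0,0,0,-1 for degrees 0…5.
Finally multiplying by (3 + 2x - x^2), the product of all factors after the first has coefficients 3,5,1,-1,0,-3 for degrees 0…5.
[x^5] = 1·(-3) + 1·0 + 1·(-1) + 1·1 = -3.

-3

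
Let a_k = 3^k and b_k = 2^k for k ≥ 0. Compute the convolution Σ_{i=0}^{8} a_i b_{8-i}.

This is [x^8] in the product of the two ordinary generating functions.
Σ = 1·256 + 3·128 + 9·64 + 27·32 + 81·16 + 243·8 + 729·4 + 2187·2 + 6561·1 = 19171.

19171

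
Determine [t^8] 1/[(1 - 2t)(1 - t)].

511

Partial fractions give a closed form: a_n = (2)·2^n + (-1)·1^n.
At n = 8: a_8 = 511.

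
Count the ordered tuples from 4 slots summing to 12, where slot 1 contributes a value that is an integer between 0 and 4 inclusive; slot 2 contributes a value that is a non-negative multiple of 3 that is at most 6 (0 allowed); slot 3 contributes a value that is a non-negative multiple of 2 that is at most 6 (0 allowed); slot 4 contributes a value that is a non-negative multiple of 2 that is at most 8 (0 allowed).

26

The generating function for the choices is (1 + t + t^2 + t^3 + t^4)·(1 + t^3 + t^6)·(1 + t^2 + t^4 + t^6)·(1 + t^2 + t^4 + t^6 + t^8); the count is [t^12].
(1 + t + t^2 + t^3 + t^4) has coefficients 1,1,1,1,1 for degrees 0…4.
(1 + t^3 + t^6) has coefficients 1,0,0,1,0,0,1,0,0,0,0,0,0 for degrees 0…12.
Multiplying by (1 + t^2 + t^4 + t^6) gives running coefficients 1,0,1,1,1,1,2,1,1,1,1,0,1 for degrees 0…12.
Finally multiplying by (1 + t^2 + t^4 + t^6 + t^8), the product of all factors after the first has coefficients 1,0,2,1,3,2,5,3,6,4,6,4,6 for degrees 0…12.
[t^12] = 1·6 + 1·4 + 1·6 + 1·4 + 1·6 = 26.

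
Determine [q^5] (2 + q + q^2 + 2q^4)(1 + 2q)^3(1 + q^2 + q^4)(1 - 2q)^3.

(2 + q + q^2 + 2q^4) has coefficients 2,1,1,0,2 for degrees 0…4.
(1 + 2q)^3 has coefficients 1,6,12,8,0,0 for degrees 0…5.
Multiplying by (1 + q^2 + q^4) gives running coefficients 1,6,13,14,13,14 for degrees 0…5.
Finally multiplying by (1 - 2q)^3, the product of all factors after the first has coefficients 1,0,-11,0,37,0 for degrees 0…5.
[q^5] = 2·0 + 1·37 + 1·0 + 2·0 = 37.

37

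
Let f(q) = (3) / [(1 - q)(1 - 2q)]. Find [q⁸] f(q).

Partial fractions give a closed form: a_n = (-3)·1^n + (6)·2^n.
At n = 8: a_8 = 1533.

1533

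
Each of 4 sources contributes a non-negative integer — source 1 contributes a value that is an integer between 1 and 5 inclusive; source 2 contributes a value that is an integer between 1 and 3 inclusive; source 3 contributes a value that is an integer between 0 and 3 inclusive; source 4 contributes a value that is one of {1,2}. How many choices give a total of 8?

22

The generating function for the choices is (x + x² + x³ + x⁴ + x⁵)·(x + x² + x³)·(1 + x + x² + x³)·(x + x²); the count is [x⁸].
(x + x² + x³ + x⁴ + x⁵) has coefficients 0,1,1,1,1,1 for degrees 0…5.
(x + x² + x³) has coefficients 0,1,1,1,0,0,0,0,0 for degrees 0…8.
Multiplying by (1 + x + x² + x³) gives running coefficients 0,1,2,3,3,2,1,0,0 for degrees 0…8.
Finally multiplying by (x + x²), the product of all factors after the first has coefficients 0,0,1,3,5,6,5,3,1 for degrees 0…8.
[x⁸] = 1·3 + 1·5 + 1·6 + 1·5 + 1·3 = 22.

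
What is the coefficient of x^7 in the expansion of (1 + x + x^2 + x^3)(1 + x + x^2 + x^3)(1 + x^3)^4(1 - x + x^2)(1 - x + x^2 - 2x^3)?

(1 + x + x^2 + x^3) has coefficients 1,1,1,1 for degrees 0…3.
(1 + x + x^2 + x^3) has coefficients 1,1,1,1,0,0,0,0 for degrees 0…7.
Multiplying by (1 + x^3)^4 gives running coefficients 1,1,1,5,4,4,10,6 for degrees 0…7.
Multiplying by (1 - x + x^2) gives running coefficients 1,0,1,5,0,5,10,0 for degrees 0…7.
Finally multiplying by (1 - x + x^2 - 2x^3), the product of all factors after the first has coefficients 1,-1,2,2,-4,8,-5,-5 for degrees 0…7.
[x^7] = 1·(-5) + 1·(-5) + 1·8 + 1·(-4) = -6.

-6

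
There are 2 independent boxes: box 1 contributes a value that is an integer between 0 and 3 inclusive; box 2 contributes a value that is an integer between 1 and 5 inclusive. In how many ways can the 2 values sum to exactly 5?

4

The generating function for the choices is (1 + z + z² + z³)·(z + z² + z³ + z⁴ + z⁵); the count is [z⁵].
(1 + z + z² + z³) has coefficients 1,1,1,1 for degrees 0…3.
(z + z² + z³ + z⁴ + z⁵) has coefficients 0,1,1,1,1,1 for degrees 0…5.
[z⁵] = 1·1 + 1·1 + 1·1 + 1·1 = 4.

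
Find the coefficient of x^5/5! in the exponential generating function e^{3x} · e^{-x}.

32

The EGF product rule gives c_5 = Σ_{k_1+k_2=5} C(5; k_1,k_2) · ∏ g_i(k_i), where e^{3x} gives (3)^k; e^{-x} gives (-1)^k.
g_1(k) for k = 0…5: 1, 3, 9, 27, 81, 243.
g_2(k) for k = 0…5: 1, -1, 1, -1, 1, -1.
c_5 = Σ_k C(5,k)·g_1(k)·g_2(5−k) = 1·1·(-1) + 5·3·1 + 10·9·(-1) + 10·27·1 + 5·81·(-1) + 1·243·1 = −1 + 15 − 90 + 270 − 405 + 243 = 32.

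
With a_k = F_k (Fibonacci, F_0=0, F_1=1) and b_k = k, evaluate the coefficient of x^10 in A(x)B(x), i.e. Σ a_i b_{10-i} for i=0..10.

221

The convolution is the t^10 coefficient of A(t)B(t).
Σ = 0·10 + 1·9 + 1·8 + 2·7 + 3·6 + 5·5 + 8·4 + 13·3 + 21·2 + 34·1 + 55·0 = 221.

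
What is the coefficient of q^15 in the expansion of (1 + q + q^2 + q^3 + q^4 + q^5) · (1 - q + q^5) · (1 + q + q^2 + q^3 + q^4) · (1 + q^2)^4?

50

(1 + q + q^2 + q^3 + q^4 + q^5) has coefficients 1,1,1,1,1,1 for degrees 0…5.
(1 - q + q^5) has coefficients 1,-1,0,0,0,1,0,0,0,0,0,0,0,0,0,0 for degrees 0…15.
Multiplying by (1 + q + q^2 + q^3 + q^4) gives running coefficients 1,0,0,0,0,0,1,1,1,1,0,0,0,0,0,0 for degrees 0…15.
Finally multiplying by (1 + q^2)^4, the product of all factors after the first has coefficients 1,0,4,0,6,0,5,1,6,5,10,10,10,10,5,5 for degrees 0…15.
[q^15] = 1·5 + 1·5 + 1·10 + 1·10 + 1·10 + 1·10 = 50.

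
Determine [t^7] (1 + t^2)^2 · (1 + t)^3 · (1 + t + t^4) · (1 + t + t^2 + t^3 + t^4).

66

(1 + t^2)^2 has coefficients 1,0,2,0,1 for degrees 0…4.
(1 + t)^3 has coefficients 1,3,3,1,0,0,0,0 for degrees 0…7.
Multiplying by (1 + t + t^4) gives running coefficients 1,4,6,4,2,3,3,1 for degrees 0…7.
Finally multiplying by (1 + t + t^2 + t^3 + t^4), the product of all factors after the first has coefficients 1,5,11,15,17,19,18,13 for degrees 0…7.
[t^7] = 1·13 + 2·19 + 1·15 = 66.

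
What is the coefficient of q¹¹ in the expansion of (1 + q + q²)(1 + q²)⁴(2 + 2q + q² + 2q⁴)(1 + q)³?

230

(1 + q + q²) has coefficients 1,1,1 for degrees 0…2.
(1 + q²)⁴ has coefficients 1,0,4,0,6,0,4,0,1,0,0,0 for degrees 0…11.
Multiplying by (2 + 2q + q² + 2q⁴) gives running coefficients 2,2,9,8,18,12,22,8,18,2,9,0 for degrees 0…11.
Finally multiplying by (1 + q)³, the product of all factors after the first has coefficients 2,8,21,43,71,99,120,128,120,102,77,51 for degrees 0…11.
[q¹¹] = 1·51 + 1·77 + 1·102 = 230.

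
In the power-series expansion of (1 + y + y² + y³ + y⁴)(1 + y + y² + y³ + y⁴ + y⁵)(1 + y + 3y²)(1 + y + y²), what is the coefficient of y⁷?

(1 + y + y² + y³ + y⁴) has coefficients 1,1,1,1,1 for degrees 0…4.
(1 + y + y² + y³ + y⁴ + y⁵) has coefficients 1,1,1,1,1,1,0,0 for degrees 0…7.
Multiplying by (1 + y + 3y²) gives running coefficients 1,2,5,5,5,5,4,3 for degrees 0…7.
Finally multiplying by (1 + y + y²), the product of all factors after the first has coefficients 1,3,8,12,15,15,14,12 for degrees 0…7.
[y⁷] = 1·12 + 1·14 + 1·15 + 1·15 + 1·12 = 68.

68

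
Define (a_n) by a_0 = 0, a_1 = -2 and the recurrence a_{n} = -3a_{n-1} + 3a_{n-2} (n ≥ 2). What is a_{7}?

-4914

The ordinary generating function has denominator 1 + 3y - 3y^2.
Iterating the recurrence: a_0,…,a_{7} = 0, -2, 6, -24, 90, -342, 1296, -4914.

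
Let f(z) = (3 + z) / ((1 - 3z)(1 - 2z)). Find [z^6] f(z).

6842

Partial fractions give a closed form: a_n = (10)·3^n + (-7)·2^n.
At n = 6: a_6 = 6842.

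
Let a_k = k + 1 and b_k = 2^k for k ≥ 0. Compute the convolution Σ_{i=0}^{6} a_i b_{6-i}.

247

Write out a_i and b_{6-i} for i = 0,…,6 and sum the products.
Σ = 1·64 + 2·32 + 3·16 + 4·8 + 5·4 + 6·2 + 7·1 = 247.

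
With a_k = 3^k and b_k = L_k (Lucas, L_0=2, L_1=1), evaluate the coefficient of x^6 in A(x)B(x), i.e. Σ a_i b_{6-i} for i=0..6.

This is [x^6] in the product of the two ordinary generating functions.
Σ = 1·18 + 3·11 + 9·7 + 27·4 + 81·3 + 243·1 + 729·2 = 2166.

2166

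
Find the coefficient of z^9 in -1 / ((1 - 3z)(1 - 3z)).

-196830

The denominator gives the recurrence a_n = 6a_(n−1) − 9a_(n−2) for n ≥ 2; the numerator fixes a_0 = -1, a_1 = -6.
Iterating: -1, -6, -27, -108, -405, -1458, -5103, -17496, -59049, -196830, so a_9 = -196830.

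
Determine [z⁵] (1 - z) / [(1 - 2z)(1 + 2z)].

-16

Partial fractions give a closed form: a_n = (1/4)·2^n + (3/4)·(-2)^n.
At n = 5: a_5 = -16.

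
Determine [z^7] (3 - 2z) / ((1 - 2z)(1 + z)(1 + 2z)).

Partial fractions give a closed form: a_n = (2/3)·2^n + (-5/3)·(-1)^n + (4)·(-2)^n.
At n = 7: a_7 = -425.

-425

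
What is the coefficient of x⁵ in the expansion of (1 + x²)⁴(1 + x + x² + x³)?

10

(1 + x²)⁴ has coefficients 1,0,4,0,6,0 for degrees 0…5.
(1 + x + x² + x³) has coefficients 1,1,1,1,0,0 for degrees 0…5.
[x⁵] = 1·0 + 4·1 + 6·1 = 10.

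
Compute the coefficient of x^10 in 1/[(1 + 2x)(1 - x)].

Partial fractions give a closed form: a_n = (2/3)·(-2)^n + (1/3)·1^n.
At n = 10: a_10 = 683.

683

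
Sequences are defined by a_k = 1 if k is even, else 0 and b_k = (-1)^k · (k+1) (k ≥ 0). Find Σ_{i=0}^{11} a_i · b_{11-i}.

-42

Write out a_i and b_{11-i} for i = 0,…,11 and sum the products.
Σ = 1·(-12) + 0·11 + 1·(-10) + 0·9 + 1·(-8) + 0·7 + 1·(-6) + 0·5 + 1·(-4) + 0·3 + 1·(-2) + 0·1 = -42.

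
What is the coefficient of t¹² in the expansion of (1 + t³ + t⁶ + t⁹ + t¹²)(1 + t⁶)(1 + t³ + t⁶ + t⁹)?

7

(1 + t³ + t⁶ + t⁹ + t¹²) has coefficients 1,0,0,1,0,0,1,0,0,1,0,0,1 for degrees 0…12.
(1 + t⁶) has coefficients 1,0,0,0,0,0,1,0,0,0,0,0,0 for degrees 0…12.
Finally multiplying by (1 + t³ + t⁶ + t⁹), the product of all factors after the first has coefficients 1,0,0,1,0,0,2,0,0,2,0,0,1 for degrees 0…12.
[t¹²] = 1·1 + 1·2 + 1·2 + 1·1 + 1·1 = 7.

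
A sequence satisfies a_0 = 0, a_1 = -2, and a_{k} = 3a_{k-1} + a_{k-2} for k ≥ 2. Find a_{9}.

-25940

The ordinary generating function has denominator 1 - 3x - x^2.
Iterating the recurrence: a_0,…,a_{9} = 0, -2, -6, -20, -66, -218, -720, -2378, -7854, -25940.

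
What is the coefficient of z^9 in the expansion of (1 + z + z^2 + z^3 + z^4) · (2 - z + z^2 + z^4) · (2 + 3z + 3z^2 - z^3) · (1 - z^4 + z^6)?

(1 + z + z^2 + z^3 + z^4) has coefficients 1,1,1,1,1 for degrees 0…4.
(2 - z + z^2 + z^4) has coefficients 2,-1,1,0,1,0,0,0,0,0 for degrees 0…9.
Multiplying by (2 + 3z + 3z^2 - z^3) gives running coefficients 4,4,5,-2,6,2,3,-1,0,0 for degrees 0…9.
Finally multiplying by (1 - z^4 + z^6), the product of all factors after the first has coefficients 4,4,5,-2,2,-2,2,5,-1,-4 for degrees 0…9.
[z^9] = 1·(-4) + 1·(-1) + 1·5 + 1·2 + 1·(-2) = 0.

0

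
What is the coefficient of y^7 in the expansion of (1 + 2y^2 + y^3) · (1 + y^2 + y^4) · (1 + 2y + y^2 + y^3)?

9

(1 + 2y^2 + y^3) has coefficients 1,0,2,1 for degrees 0…3.
(1 + y^2 + y^4) has coefficients 1,0,1,0,1,0,0,0 for degrees 0…7.
Finally multiplying by (1 + 2y + y^2 + y^3), the product of all factors after the first has coefficients 1,2,2,3,2,3,1,1 for degrees 0…7.
[y^7] = 1·1 + 2·3 + 1·2 = 9.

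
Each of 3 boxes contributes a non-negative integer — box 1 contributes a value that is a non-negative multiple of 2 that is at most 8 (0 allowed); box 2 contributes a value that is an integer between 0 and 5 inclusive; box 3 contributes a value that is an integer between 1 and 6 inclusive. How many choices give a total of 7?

The generating function for the choices is (1 + q^2 + q^4 + q^6 + q^8)·(1 + q + q^2 + q^3 + q^4 + q^5)·(q + q^2 + q^3 + q^4 + q^5 + q^6); the count is [q^7].
(1 + q^2 + q^4 + q^6 + q^8) has coefficients 1,0,1,0,1,0,1,0 for degrees 0…7.
(1 + q + q^2 + q^3 + q^4 + q^5) has coefficients 1,1,1,1,1,1,0,0 for degrees 0…7.
Finally multiplying by (q + q^2 + q^3 + q^4 + q^5 + q^6), the product of all factors after the first has coefficients 0,1,2,3,4,5,6,5 for degrees 0…7.
[q^7] = 1·5 + 1·5 + 1·3 + 1·1 = 14.

14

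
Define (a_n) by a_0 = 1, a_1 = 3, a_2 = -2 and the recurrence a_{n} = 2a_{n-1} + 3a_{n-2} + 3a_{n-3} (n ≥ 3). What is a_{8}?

1969

The ordinary generating function has denominator 1 - 2t - 3t^2 - 3t^3.
Iterating the recurrence: a_0,…,a_{8} = 1, 3, -2, 8, 19, 56, 193, 611, 1969.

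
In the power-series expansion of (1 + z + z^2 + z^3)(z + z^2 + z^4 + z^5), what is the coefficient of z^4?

3

(1 + z + z^2 + z^3) has coefficients 1,1,1,1 for degrees 0…3.
(z + z^2 + z^4 + z^5) has coefficients 0,1,1,0,1 for degrees 0…4.
[z^4] = 1·1 + 1·0 + 1·1 + 1·1 = 3.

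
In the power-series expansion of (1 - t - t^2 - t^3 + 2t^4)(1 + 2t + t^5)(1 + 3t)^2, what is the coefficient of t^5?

-22

(1 - t - t^2 - t^3 + 2t^4) has coefficients 1,-1,-1,-1,2 for degrees 0…4.
(1 + 2t + t^5) has coefficients 1,2,0,0,0,1 for degrees 0…5.
Finally multiplying by (1 + 3t)^2, the product of all factors after the first has coefficients 1,8,21,18,0,1 for degrees 0…5.
[t^5] = 1·1 − 1·0 − 1·18 − 1·21 + 2·8 = -22.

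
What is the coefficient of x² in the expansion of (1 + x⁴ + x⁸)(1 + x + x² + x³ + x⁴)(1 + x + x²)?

(1 + x⁴ + x⁸) has coefficients 1,0,0 for degrees 0…2.
(1 + x + x² + x³ + x⁴) has coefficients 1,1,1 for degrees 0…2.
Finally multiplying by (1 + x + x²), the product of all factors after the first has coefficients 1,2,3 for degrees 0…2.
[x²] = 1·3 = 3.

3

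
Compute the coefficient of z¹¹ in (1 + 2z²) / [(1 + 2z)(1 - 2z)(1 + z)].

Partial fractions give a closed form: a_n = (3/2)·(-2)^n + (1/2)·2^n + (-1)·(-1)^n.
At n = 11: a_11 = -2047.

-2047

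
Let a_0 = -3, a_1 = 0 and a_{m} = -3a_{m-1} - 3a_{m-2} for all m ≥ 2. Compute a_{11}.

2187

The ordinary generating function has denominator 1 + 3y + 3y^2.
Iterating the recurrence: a_0,…,a_{11} = -3, 0, 9, -27, 54, -81, 81, 0, -243, 729, -1458, 2187.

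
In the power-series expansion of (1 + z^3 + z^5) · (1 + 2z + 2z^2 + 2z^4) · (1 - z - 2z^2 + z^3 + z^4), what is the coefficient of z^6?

(1 + z^3 + z^5) has coefficients 1,0,0,1,0,1 for degrees 0…5.
(1 + 2z + 2z^2 + 2z^4) has coefficients 1,2,2,0,2,0,0 for degrees 0…6.
Finally multiplying by (1 - z - 2z^2 + z^3 + z^4), the product of all factors after the first has coefficients 1,1,-2,-5,1,2,-2 for degrees 0…6.
[z^6] = 1·(-2) + 1·(-5) + 1·1 = -6.

-6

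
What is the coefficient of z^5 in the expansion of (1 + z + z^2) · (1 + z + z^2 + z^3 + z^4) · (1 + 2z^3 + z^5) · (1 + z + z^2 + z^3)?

(1 + z + z^2) has coefficients 1,1,1 for degrees 0…2.
(1 + z + z^2 + z^3 + z^4) has coefficients 1,1,1,1,1,0 for degrees 0…5.
Multiplying by (1 + 2z^3 + z^5) gives running coefficients 1,1,1,3,3,3 for degrees 0…5.
Finally multiplying by (1 + z + z^2 + z^3), the product of all factors after the first has coefficients 1,2,3,6,8,10 for degrees 0…5.
[z^5] = 1·10 + 1·8 + 1·6 = 24.

24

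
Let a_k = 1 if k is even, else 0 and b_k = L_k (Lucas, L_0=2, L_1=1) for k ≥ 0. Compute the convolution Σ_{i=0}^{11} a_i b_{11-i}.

320

This is [x^11] in the product of the two ordinary generating functions.
Σ = 1·199 + 0·123 + 1·76 + 0·47 + 1·29 + 0·18 + 1·11 + 0·7 + 1·4 + 0·3 + 1·1 + 0·2 = 320.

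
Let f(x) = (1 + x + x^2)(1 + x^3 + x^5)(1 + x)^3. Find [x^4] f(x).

8

(1 + x + x^2) has coefficients 1,1,1 for degrees 0…2.
(1 + x^3 + x^5) has coefficients 1,0,0,1,0 for degrees 0…4.
Finally multiplying by (1 + x)^3, the product of all factors after the first has coefficients 1,3,3,2,3 for degrees 0…4.
[x^4] = 1·3 + 1·2 + 1·3 = 8.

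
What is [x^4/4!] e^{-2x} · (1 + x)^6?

The EGF product rule gives c_4 = Σ_{k_1+k_2=4} C(4; k_1,k_2) · ∏ g_i(k_i), where e^{-2x} gives (-2)^k; (1+x)^6 gives the falling factorial (6)_k.
g_1(k) for k = 0…4: 1, -2, 4, -8, 16.
g_2(k) for k = 0…4: 1, 6, 30, 120, 360.
c_4 = Σ_k C(4,k)·g_1(k)·g_2(4−k) = 1·1·360 + 4·(-2)·120 + 6·4·30 + 4·(-8)·6 + 1·16·1 = 360 − 960 + 720 − 192 + 16 = -56.

-56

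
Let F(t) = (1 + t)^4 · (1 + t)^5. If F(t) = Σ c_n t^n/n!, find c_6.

60480

The EGF product rule gives c_6 = Σ_{k_1+k_2=6} C(6; k_1,k_2) · ∏ g_i(k_i), where (1+t)^4 gives the falling factorial (4)_k; (1+t)^5 gives the falling factorial (5)_k.
g_1(k) for k = 0…6: 1, 4, 12, 24, 24, 0, 0.
g_2(k) for k = 0…6: 1, 5, 20, 60, 120, 120, 0.
c_6 = Σ_k C(6,k)·g_1(k)·g_2(6−k) = 6·4·120 + 15·12·120 + 20·24·60 + 15·24·20 = 2880 + 21600 + 28800 + 7200 = 60480.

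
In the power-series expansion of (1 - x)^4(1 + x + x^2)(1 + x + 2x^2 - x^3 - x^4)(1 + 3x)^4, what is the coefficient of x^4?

-90

(1 - x)^4 has coefficients 1,-4,6,-4,1 for degrees 0…4.
(1 + x + x^2) has coefficients 1,1,1,0,0 for degrees 0…4.
Multiplying by (1 + x + 2x^2 - x^3 - x^4) gives running coefficients 1,2,4,2,0 for degrees 0…4.
Finally multiplying by (1 + 3x)^4, the product of all factors after the first has coefficients 1,14,82,266,537 for degrees 0…4.
[x^4] = 1·537 − 4·266 + 6·82 − 4·14 + 1·1 = -90.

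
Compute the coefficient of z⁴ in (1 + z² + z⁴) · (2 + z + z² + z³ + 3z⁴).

6

(1 + z² + z⁴) has coefficients 1,0,1,0,1 for degrees 0…4.
(2 + z + z² + z³ + 3z⁴) has coefficients 2,1,1,1,3 for degrees 0…4.
[z⁴] = 1·3 + 1·1 + 1·2 = 6.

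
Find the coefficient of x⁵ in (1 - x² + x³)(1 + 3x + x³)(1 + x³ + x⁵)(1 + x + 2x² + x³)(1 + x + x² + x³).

(1 - x² + x³) has coefficients 1,0,-1,1 for degrees 0…3.
(1 + 3x + x³) has coefficients 1,3,0,1,0,0 for degrees 0…5.
Multiplying by (1 + x³ + x⁵) gives running coefficients 1,3,0,2,3,1 for degrees 0…5.
Multiplying by (1 + x + 2x² + x³) gives running coefficients 1,4,5,9,8,8 for degrees 0…5.
Finally multiplying by (1 + x + x² + x³), the product of all factors after the first has coefficients 1,5,10,19,26,30 for degrees 0…5.
[x⁵] = 1·30 − 1·19 + 1·10 = 21.

21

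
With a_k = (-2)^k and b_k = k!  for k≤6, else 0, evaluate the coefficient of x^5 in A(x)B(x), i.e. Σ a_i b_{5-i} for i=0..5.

64

This is [x^5] in the product of the two ordinary generating functions.
Σ = 1·120 − 2·24 + 4·6 − 8·2 + 16·1 − 32·1 = 64.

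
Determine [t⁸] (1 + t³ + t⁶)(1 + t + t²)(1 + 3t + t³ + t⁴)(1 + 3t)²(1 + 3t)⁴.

(1 + t³ + t⁶) has coefficients 1,0,0,1,0,0,1 for degrees 0…6.
(1 + t + t²) has coefficients 1,1,1,0,0,0,0,0,0 for degrees 0…8.
Multiplying by (1 + 3t + t³ + t⁴) gives running coefficients 1,4,4,4,2,2,1,0,0 for degrees 0…8.
Multiplying by (1 + 3t)² gives running coefficients 1,10,37,64,62,50,31,24,9 for degrees 0…8.
Finally multiplying by (1 + 3t)⁴, the product of all factors after the first has coefficients 1,22,211,1156,3989,9056,13888,14976,12393 for degrees 0…8.
[t⁸] = 1·12393 + 1·9056 + 1·211 = 21660.

21660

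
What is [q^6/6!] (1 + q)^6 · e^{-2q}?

The EGF product rule gives c_6 = Σ_{k_1+k_2=6} C(6; k_1,k_2) · ∏ g_i(k_i), where (1+q)^6 gives the falling factorial (6)_k; e^{-2q} gives (-2)^k.
g_1(k) for k = 0…6: 1, 6, 30, 120, 360, 720, 720.
g_2(k) for k = 0…6: 1, -2, 4, -8, 16, -32, 64.
c_6 = Σ_k C(6,k)·g_1(k)·g_2(6−k) = 1·1·64 + 6·6·(-32) + 15·30·16 + 20·120·(-8) + 15·360·4 + 6·720·(-2) + 1·720·1 = 64 − 1152 + 7200 − 19200 + 21600 − 8640 + 720 = 592.

592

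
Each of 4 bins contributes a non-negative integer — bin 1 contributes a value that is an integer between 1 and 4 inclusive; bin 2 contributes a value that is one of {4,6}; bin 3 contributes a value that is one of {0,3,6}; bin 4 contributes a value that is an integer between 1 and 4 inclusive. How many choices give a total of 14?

11

The generating function for the choices is (x + x^2 + x^3 + x^4)·(x^4 + x^6)·(1 + x^3 + x^6)·(x + x^2 + x^3 + x^4); the count is [x^14].
(x + x^2 + x^3 + x^4) has coefficients 0,1,1,1,1 for degrees 0…4.
(x^4 + x^6) has coefficients 0,0,0,0,1,0,1,0,0,0,0,0,0,0,0 for degrees 0…14.
Multiplying by (1 + x^3 + x^6) gives running coefficients 0,0,0,0,1,0,1,1,0,1,1,0,1,0,0 for degrees 0…14.
Finally multiplying by (x + x^2 + x^3 + x^4), the product of all factors after the first has coefficients 0,0,0,0,0,1,1,2,3,2,3,3,2,3,2 for degrees 0…14.
[x^14] = 1·3 + 1·2 + 1·3 + 1·3 = 11.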